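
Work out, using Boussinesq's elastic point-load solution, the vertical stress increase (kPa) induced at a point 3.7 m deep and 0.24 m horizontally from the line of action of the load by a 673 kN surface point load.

Boussinesq vertical stress below a point load on an elastic half-space:
Δσ_z = 3P/(2πz²) · [1 + (r/z)²]^(−5/2)
r/z = 0.24/3.7 = 0.064865; [1+(r/z)²]^(−5/2) = 0.98956.
Δσ_z = 3×673/(2π×3.7²) × 0.98956 = 23.472 × 0.98956 = 23.23 kPa

Δσ_z ≈ 23.2 kPa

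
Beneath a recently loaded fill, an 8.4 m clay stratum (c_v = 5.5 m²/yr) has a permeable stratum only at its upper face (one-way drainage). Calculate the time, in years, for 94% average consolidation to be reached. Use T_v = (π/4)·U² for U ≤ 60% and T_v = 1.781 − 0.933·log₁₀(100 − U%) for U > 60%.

t ≈ 13.5 years

Drainage path length: H_d = H = 8.4 m (single drainage).
U > 60%: T_v = 1.781 − 0.933·log₁₀(100 − 94) = 1.055.
t = T_v·H_d²/c_v = 1.055×8.4²/5.5 = 13.53 years.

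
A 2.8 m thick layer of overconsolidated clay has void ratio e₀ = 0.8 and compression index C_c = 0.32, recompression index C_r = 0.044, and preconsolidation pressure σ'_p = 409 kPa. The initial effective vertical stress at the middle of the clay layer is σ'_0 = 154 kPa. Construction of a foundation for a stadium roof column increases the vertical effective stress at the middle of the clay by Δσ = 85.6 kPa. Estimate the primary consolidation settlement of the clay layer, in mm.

S_c ≈ 13.1 mm

Final effective stress: σ'_f = 154 + 85.6 = 239.6 kPa.
σ'_f = 239.6 ≤ σ'_p = 409 kPa, so the clay remains overconsolidated and only the recompression index applies:
S_c = C_r·H/(1+e₀)·log₁₀(σ'_f/σ'_0) = 0.044×2.8/1.8×log₁₀(239.6/154)
    = 0.068446 × 0.19197 = 0.01314 m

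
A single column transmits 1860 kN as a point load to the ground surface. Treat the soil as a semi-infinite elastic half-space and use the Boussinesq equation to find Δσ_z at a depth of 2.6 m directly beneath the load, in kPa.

Δσ_z ≈ 131 kPa

Boussinesq vertical stress below a point load on an elastic half-space:
Δσ_z = 3P/(2πz²) · [1 + (r/z)²]^(−5/2)
r/z = 0/2.6 = 0; [1+(r/z)²]^(−5/2) = 1.
Δσ_z = 3×1860/(2π×2.6²) × 1 = 131.37 × 1 = 131.4 kPa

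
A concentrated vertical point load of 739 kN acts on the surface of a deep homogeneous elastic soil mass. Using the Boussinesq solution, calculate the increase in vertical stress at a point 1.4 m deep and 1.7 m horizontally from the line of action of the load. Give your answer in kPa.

Δσ_z ≈ 18.7 kPa

Boussinesq vertical stress below a point load on an elastic half-space:
Δσ_z = 3P/(2πz²) · [1 + (r/z)²]^(−5/2)
r/z = 1.7/1.4 = 1.2143; [1+(r/z)²]^(−5/2) = 0.10382.
Δσ_z = 3×739/(2π×1.4²) × 0.10382 = 180.02 × 0.10382 = 18.69 kPa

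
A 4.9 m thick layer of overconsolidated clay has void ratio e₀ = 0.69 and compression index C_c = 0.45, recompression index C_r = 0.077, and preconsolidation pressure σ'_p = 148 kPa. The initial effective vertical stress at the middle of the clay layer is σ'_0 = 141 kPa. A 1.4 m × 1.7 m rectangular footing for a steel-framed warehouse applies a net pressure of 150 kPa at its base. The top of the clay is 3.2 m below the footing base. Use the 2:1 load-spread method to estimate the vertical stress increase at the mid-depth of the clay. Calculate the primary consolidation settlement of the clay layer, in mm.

S_c ≈ 4.63 mm

Mid-depth of clay below the footing base: z = 3.2 + 4.9/2 = 5.65 m.
Stress increase at mid-clay by the 2:1 spreading method:
Δσ = qBL/((B+z)(L+z)) = 150×1.4×1.7/((1.4+5.65)(1.7+5.65)) = 6.8896 kPa
Final effective stress: σ'_f = 141 + 6.8896 = 147.89 kPa.
σ'_f = 147.89 ≤ σ'_p = 148 kPa, so the clay remains overconsolidated and only the recompression index applies:
S_c = C_r·H/(1+e₀)·log₁₀(σ'_f/σ'_0) = 0.077×4.9/1.69×log₁₀(147.89/141)
    = 0.22325 × 0.02072 = 0.004626 m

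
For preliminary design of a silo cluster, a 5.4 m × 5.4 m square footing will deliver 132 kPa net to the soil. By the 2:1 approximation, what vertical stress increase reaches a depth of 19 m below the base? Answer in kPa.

Δσ_z ≈ 6.47 kPa

By the 2:1 method the load spreads at 1 horizontal : 2 vertical, so at depth z the loaded area has grown by z in each plan dimension:
Δσ = qBL/((B+z)(L+z)) = 132×5.4×5.4/((5.4+19)(5.4+19)) = 6.4652 kPa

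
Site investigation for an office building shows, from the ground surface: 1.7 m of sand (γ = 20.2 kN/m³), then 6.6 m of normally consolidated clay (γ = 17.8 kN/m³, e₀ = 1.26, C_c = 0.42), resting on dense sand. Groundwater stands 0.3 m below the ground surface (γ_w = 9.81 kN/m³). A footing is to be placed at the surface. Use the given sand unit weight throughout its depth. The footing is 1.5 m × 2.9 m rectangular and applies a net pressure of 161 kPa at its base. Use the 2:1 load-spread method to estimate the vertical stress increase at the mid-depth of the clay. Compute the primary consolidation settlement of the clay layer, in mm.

Mid-depth of clay below the ground surface: z = 1.7 + 6.6/2 = 5 m.
Total vertical stress at mid-clay: σ_v = 20.2×1.7 + 17.8×3.3 = 93.08 kPa.
Pore pressure: u = 9.81×(5 − 0.3) = 46.107 kPa.
Initial effective stress: σ'_0 = σ_v − u = 93.08 − 46.107 = 46.973 kPa.
Stress increase at mid-clay by the 2:1 spreading method:
Δσ = qBL/((B+z)(L+z)) = 161×1.5×2.9/((1.5+5)(2.9+5)) = 13.639 kPa
Final effective stress: σ'_f = σ'_0 + Δσ = 46.973 + 13.639 = 60.612 kPa.
Normally consolidated clay, so the full stress increment lies on the virgin compression line:
S_c = C_c·H/(1+e₀)·log₁₀(σ'_f/σ'_0) = 0.42×6.6/(1+1.26)×log₁₀(60.612/46.973)
    = 1.2265 × 0.11071 = 0.1358 m

S_c ≈ 136 mm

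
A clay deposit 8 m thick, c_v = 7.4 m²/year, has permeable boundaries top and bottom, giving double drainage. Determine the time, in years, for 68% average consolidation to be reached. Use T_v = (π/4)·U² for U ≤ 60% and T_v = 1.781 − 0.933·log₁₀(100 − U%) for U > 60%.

t ≈ 0.814 years

Drainage path length: H_d = H/2 = 4 m (double drainage).
U > 60%: T_v = 1.781 − 0.933·log₁₀(100 − 68) = 0.3767.
t = T_v·H_d²/c_v = 0.3767×4²/7.4 = 0.8145 years.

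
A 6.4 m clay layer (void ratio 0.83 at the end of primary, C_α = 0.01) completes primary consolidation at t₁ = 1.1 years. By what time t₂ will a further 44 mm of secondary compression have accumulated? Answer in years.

t₂ ≈ 19.9 years

S_s = C_α·H/(1+e_p)·log₁₀(t₂/t₁) ⇒ log₁₀(t₂/t₁) = S_s·(1+e_p)/(C_α·H).
log₁₀(t₂/t₁) = 0.044 × (1+0.83) / (0.01×6.4) = 1.258
t₂ = t₁ × 10^1.258 = 1.1 × 18.12 = 19.93 years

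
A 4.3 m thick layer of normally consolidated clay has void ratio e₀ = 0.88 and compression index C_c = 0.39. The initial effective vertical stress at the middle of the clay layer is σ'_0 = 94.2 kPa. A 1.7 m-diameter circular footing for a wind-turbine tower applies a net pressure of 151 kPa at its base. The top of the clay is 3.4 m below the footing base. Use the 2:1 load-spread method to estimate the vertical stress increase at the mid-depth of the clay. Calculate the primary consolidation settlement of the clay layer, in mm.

S_c ≈ 32.7 mm

Mid-depth of clay below the footing base: z = 3.4 + 4.3/2 = 5.55 m.
Stress increase at mid-clay by the 2:1 spreading method:
Δσ ≈ qD²/(D+z)² = 151×1.7²/(1.7+5.55)² = 8.3023 kPa
Final effective stress: σ'_f = σ'_0 + Δσ = 94.2 + 8.3023 = 102.5 kPa.
Normally consolidated clay, so the full stress increment lies on the virgin compression line:
S_c = C_c·H/(1+e₀)·log₁₀(σ'_f/σ'_0) = 0.39×4.3/(1+0.88)×log₁₀(102.5/94.2)
    = 0.89202 × 0.036673 = 0.03271 m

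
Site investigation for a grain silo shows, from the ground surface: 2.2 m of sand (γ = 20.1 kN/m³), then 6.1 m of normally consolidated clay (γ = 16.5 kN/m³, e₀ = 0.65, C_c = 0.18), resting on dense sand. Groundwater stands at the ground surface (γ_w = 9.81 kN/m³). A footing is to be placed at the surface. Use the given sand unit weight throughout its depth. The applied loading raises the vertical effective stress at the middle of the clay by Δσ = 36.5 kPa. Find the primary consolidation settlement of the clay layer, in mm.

Mid-depth of clay below the ground surface: z = 2.2 + 6.1/2 = 5.25 m.
Total vertical stress at mid-clay: σ_v = 20.1×2.2 + 16.5×3.05 = 94.545 kPa.
Pore pressure: u = 9.81×(5.25 − 0) = 51.503 kPa.
Initial effective stress: σ'_0 = σ_v − u = 94.545 − 51.503 = 43.042 kPa.
Final effective stress: σ'_f = σ'_0 + Δσ = 43.042 + 36.5 = 79.542 kPa.
Normally consolidated clay, so the full stress increment lies on the virgin compression line:
S_c = C_c·H/(1+e₀)·log₁₀(σ'_f/σ'_0) = 0.18×6.1/(1+0.65)×log₁₀(79.542/43.042)
    = 0.66545 × 0.2667 = 0.1775 m

S_c ≈ 177 mm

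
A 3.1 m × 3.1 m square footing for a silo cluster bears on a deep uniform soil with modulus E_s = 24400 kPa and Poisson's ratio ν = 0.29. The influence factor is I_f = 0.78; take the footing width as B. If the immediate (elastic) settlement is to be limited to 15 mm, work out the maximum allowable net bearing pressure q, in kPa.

S_e = q·B·(1−ν²)/E_s · I_f  ⇒  q = S_e·E_s / (B·(1−ν²)·I_f).
q = 0.015 × 24400 / (3.1 × 0.9159 × 0.78) = 165.3 kPa

q ≈ 165 kPa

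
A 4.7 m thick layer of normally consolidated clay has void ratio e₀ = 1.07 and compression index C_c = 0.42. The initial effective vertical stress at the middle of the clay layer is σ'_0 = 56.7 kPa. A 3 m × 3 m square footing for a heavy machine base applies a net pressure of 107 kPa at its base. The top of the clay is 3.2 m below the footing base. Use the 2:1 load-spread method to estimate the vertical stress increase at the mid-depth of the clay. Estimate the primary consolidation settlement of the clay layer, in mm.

Mid-depth of clay below the footing base: z = 3.2 + 4.7/2 = 5.55 m.
Stress increase at mid-clay by the 2:1 spreading method:
Δσ = qBL/((B+z)(L+z)) = 107×3×3/((3+5.55)(3+5.55)) = 13.173 kPa
Final effective stress: σ'_f = σ'_0 + Δσ = 56.7 + 13.173 = 69.873 kPa.
Normally consolidated clay, so the full stress increment lies on the virgin compression line:
S_c = C_c·H/(1+e₀)·log₁₀(σ'_f/σ'_0) = 0.42×4.7/(1+1.07)×log₁₀(69.873/56.7)
    = 0.95362 × 0.090726 = 0.08652 m

S_c ≈ 86.5 mm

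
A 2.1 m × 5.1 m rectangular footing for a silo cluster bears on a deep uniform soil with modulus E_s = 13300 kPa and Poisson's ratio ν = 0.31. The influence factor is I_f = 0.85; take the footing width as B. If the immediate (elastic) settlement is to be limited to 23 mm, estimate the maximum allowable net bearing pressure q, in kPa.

S_e = q·B·(1−ν²)/E_s · I_f  ⇒  q = S_e·E_s / (B·(1−ν²)·I_f).
q = 0.023 × 13300 / (2.1 × 0.9039 × 0.85) = 189.6 kPa

q ≈ 190 kPa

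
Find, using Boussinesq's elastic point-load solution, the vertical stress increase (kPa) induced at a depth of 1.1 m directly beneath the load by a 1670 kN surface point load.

Boussinesq vertical stress below a point load on an elastic half-space:
Δσ_z = 3P/(2πz²) · [1 + (r/z)²]^(−5/2)
r/z = 0/1.1 = 0; [1+(r/z)²]^(−5/2) = 1.
Δσ_z = 3×1670/(2π×1.1²) × 1 = 658.98 × 1 = 659 kPa

Δσ_z ≈ 659 kPa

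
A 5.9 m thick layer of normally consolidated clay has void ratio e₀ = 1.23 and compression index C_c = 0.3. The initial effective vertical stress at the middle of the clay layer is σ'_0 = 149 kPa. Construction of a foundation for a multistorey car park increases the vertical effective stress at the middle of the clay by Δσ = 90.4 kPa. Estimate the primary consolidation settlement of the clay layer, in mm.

S_c ≈ 163 mm

Final effective stress: σ'_f = σ'_0 + Δσ = 149 + 90.4 = 239.4 kPa.
Normally consolidated clay, so the full stress increment lies on the virgin compression line:
S_c = C_c·H/(1+e₀)·log₁₀(σ'_f/σ'_0) = 0.3×5.9/(1+1.23)×log₁₀(239.4/149)
    = 0.79372 × 0.20594 = 0.1635 m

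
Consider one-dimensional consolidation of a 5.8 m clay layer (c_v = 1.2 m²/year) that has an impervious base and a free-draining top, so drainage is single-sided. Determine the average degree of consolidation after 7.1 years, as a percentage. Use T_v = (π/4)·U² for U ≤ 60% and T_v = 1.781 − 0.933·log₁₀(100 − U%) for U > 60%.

U ≈ 56.8 %

Drainage path length: H_d = H = 5.8 m (single drainage).
T_v = c_v·t/H_d² = 1.2×7.1/5.8² = 0.25327.
T_v = 0.25327 corresponds to the U ≤ 60% branch:
U = √(4T_v/π) = 0.5679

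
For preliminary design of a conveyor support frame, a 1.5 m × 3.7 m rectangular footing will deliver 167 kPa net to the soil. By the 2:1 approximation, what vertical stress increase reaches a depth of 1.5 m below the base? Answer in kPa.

Δσ_z ≈ 59.4 kPa

By the 2:1 method the load spreads at 1 horizontal : 2 vertical, so at depth z the loaded area has grown by z in each plan dimension:
Δσ = qBL/((B+z)(L+z)) = 167×1.5×3.7/((1.5+1.5)(3.7+1.5)) = 59.413 kPa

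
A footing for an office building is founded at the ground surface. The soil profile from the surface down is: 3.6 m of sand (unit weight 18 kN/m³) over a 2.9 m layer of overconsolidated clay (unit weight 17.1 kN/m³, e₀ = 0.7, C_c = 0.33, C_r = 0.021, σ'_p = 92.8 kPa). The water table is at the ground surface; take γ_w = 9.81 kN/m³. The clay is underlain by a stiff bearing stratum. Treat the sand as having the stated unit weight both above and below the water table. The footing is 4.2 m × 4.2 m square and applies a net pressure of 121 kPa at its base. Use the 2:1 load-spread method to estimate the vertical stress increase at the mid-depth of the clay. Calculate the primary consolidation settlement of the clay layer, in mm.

Mid-depth of clay below the ground surface: z = 3.6 + 2.9/2 = 5.05 m.
Total vertical stress at mid-clay: σ_v = 18×3.6 + 17.1×1.45 = 89.595 kPa.
Pore pressure: u = 9.81×(5.05 − 0) = 49.541 kPa.
Initial effective stress: σ'_0 = σ_v − u = 89.595 − 49.541 = 40.054 kPa.
Stress increase at mid-clay by the 2:1 spreading method:
Δσ = qBL/((B+z)(L+z)) = 121×4.2×4.2/((4.2+5.05)(4.2+5.05)) = 24.946 kPa
Final effective stress: σ'_f = 40.054 + 24.946 = 65 kPa.
σ'_f = 65 ≤ σ'_p = 92.8 kPa, so the clay remains overconsolidated and only the recompression index applies:
S_c = C_r·H/(1+e₀)·log₁₀(σ'_f/σ'_0) = 0.021×2.9/1.7×log₁₀(65/40.054)
    = 0.035824 × 0.21027 = 0.007533 m

S_c ≈ 7.53 mm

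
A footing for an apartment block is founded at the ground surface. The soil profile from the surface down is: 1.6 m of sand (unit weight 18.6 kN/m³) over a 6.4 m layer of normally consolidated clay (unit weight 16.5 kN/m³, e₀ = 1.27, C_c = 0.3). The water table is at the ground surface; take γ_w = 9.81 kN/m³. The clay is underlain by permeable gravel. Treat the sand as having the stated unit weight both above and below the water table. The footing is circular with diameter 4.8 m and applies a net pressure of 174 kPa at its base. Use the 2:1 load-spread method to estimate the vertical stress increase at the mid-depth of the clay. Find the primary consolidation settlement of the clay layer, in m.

S_c ≈ 0.294 m

Mid-depth of clay below the ground surface: z = 1.6 + 6.4/2 = 4.8 m.
Total vertical stress at mid-clay: σ_v = 18.6×1.6 + 16.5×3.2 = 82.56 kPa.
Pore pressure: u = 9.81×(4.8 − 0) = 47.088 kPa.
Initial effective stress: σ'_0 = σ_v − u = 82.56 − 47.088 = 35.472 kPa.
Stress increase at mid-clay by the 2:1 spreading method:
Δσ ≈ qD²/(D+z)² = 174×4.8²/(4.8+4.8)² = 43.5 kPa
Final effective stress: σ'_f = σ'_0 + Δσ = 35.472 + 43.5 = 78.972 kPa.
Normally consolidated clay, so the full stress increment lies on the virgin compression line:
S_c = C_c·H/(1+e₀)·log₁₀(σ'_f/σ'_0) = 0.3×6.4/(1+1.27)×log₁₀(78.972/35.472)
    = 0.84581 × 0.34759 = 0.294 m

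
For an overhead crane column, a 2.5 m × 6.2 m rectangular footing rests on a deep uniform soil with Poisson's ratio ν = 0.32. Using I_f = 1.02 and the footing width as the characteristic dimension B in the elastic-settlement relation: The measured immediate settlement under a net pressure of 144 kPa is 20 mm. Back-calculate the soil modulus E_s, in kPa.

S_e = q·B·(1−ν²)/E_s · I_f  ⇒  E_s = q·B·(1−ν²)·I_f / S_e.
E_s = 144 × 2.5 × 0.8976 × 1.02 / 0.02 = 16480 kPa

E_s ≈ 16500 kPa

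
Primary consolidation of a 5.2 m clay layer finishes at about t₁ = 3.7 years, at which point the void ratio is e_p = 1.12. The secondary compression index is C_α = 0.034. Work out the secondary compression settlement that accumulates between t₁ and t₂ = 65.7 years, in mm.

Secondary compression: S_s = C_α·H/(1+e_p)·log₁₀(t₂/t₁)
S_s = 0.034×5.2/(1+1.12)×log₁₀(65.7/3.7)
    = 0.0834 × 1.249 = 0.1042 m

S_s ≈ 104 mm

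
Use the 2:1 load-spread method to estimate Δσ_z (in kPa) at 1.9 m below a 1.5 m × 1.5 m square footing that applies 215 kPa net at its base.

Δσ_z ≈ 41.8 kPa

By the 2:1 method the load spreads at 1 horizontal : 2 vertical, so at depth z the loaded area has grown by z in each plan dimension:
Δσ = qBL/((B+z)(L+z)) = 215×1.5×1.5/((1.5+1.9)(1.5+1.9)) = 41.847 kPa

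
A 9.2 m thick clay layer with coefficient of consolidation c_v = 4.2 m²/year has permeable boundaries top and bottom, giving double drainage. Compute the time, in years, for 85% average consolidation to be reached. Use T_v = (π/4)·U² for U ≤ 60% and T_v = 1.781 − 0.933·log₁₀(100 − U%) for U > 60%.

Drainage path length: H_d = H/2 = 4.6 m (double drainage).
U > 60%: T_v = 1.781 − 0.933·log₁₀(100 − 85) = 0.68371.
t = T_v·H_d²/c_v = 0.68371×4.6²/4.2 = 3.445 years.

t ≈ 3.44 years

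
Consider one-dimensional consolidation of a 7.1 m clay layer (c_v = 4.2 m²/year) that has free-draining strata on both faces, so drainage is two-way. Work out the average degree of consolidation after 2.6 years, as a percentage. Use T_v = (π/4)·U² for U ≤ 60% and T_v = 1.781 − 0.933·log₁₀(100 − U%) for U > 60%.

Drainage path length: H_d = H/2 = 3.55 m (double drainage).
T_v = c_v·t/H_d² = 4.2×2.6/3.55² = 0.86649.
T_v = 0.86649 corresponds to the U > 60% branch:
U = 1 − 10^((1.781 − T_v)/0.933)/100 = 0.9045

U ≈ 90.4 %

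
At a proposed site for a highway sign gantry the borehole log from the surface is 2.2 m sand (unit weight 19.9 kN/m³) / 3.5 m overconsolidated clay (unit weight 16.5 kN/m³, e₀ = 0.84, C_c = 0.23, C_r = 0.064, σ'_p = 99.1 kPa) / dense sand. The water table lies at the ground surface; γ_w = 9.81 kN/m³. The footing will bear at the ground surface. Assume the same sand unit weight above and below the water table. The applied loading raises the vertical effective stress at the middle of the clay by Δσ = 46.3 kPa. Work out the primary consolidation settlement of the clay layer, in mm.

S_c ≈ 45.5 mm

Mid-depth of clay below the ground surface: z = 2.2 + 3.5/2 = 3.95 m.
Total vertical stress at mid-clay: σ_v = 19.9×2.2 + 16.5×1.75 = 72.655 kPa.
Pore pressure: u = 9.81×(3.95 − 0) = 38.75 kPa.
Initial effective stress: σ'_0 = σ_v − u = 72.655 − 38.75 = 33.905 kPa.
Final effective stress: σ'_f = 33.905 + 46.3 = 80.205 kPa.
σ'_f = 80.205 ≤ σ'_p = 99.1 kPa, so the clay remains overconsolidated and only the recompression index applies:
S_c = C_r·H/(1+e₀)·log₁₀(σ'_f/σ'_0) = 0.064×3.5/1.84×log₁₀(80.205/33.905)
    = 0.12174 × 0.37394 = 0.04552 m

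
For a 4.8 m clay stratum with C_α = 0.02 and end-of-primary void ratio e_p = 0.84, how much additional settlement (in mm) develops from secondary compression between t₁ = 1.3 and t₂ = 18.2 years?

Secondary compression: S_s = C_α·H/(1+e_p)·log₁₀(t₂/t₁)
S_s = 0.02×4.8/(1+0.84)×log₁₀(18.2/1.3)
    = 0.05217 × 1.146 = 0.0598 m

S_s ≈ 59.8 mm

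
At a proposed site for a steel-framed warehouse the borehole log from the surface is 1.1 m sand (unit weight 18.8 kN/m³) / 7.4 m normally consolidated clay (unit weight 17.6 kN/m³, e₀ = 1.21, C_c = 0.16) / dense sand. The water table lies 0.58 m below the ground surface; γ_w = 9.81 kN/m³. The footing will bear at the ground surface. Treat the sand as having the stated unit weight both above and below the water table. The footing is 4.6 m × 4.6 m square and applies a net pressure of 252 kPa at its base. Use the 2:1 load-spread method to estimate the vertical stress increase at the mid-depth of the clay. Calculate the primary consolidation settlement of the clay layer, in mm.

Mid-depth of clay below the ground surface: z = 1.1 + 7.4/2 = 4.8 m.
Total vertical stress at mid-clay: σ_v = 18.8×1.1 + 17.6×3.7 = 85.8 kPa.
Pore pressure: u = 9.81×(4.8 − 0.58) = 41.398 kPa.
Initial effective stress: σ'_0 = σ_v − u = 85.8 − 41.398 = 44.402 kPa.
Stress increase at mid-clay by the 2:1 spreading method:
Δσ = qBL/((B+z)(L+z)) = 252×4.6×4.6/((4.6+4.8)(4.6+4.8)) = 60.348 kPa
Final effective stress: σ'_f = σ'_0 + Δσ = 44.402 + 60.348 = 104.75 kPa.
Normally consolidated clay, so the full stress increment lies on the virgin compression line:
S_c = C_c·H/(1+e₀)·log₁₀(σ'_f/σ'_0) = 0.16×7.4/(1+1.21)×log₁₀(104.75/44.402)
    = 0.53575 × 0.37275 = 0.1997 m

S_c ≈ 200 mm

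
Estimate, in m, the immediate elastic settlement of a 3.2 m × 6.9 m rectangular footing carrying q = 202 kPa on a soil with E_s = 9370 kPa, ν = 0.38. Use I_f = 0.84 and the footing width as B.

S_e ≈ 0.0496 m

Immediate (elastic) settlement: S_e = q·B·(1−ν²)/E_s · I_f.
S_e = 202 × 3.2 × (1 − 0.38²) / 9370 × 0.84
    = 202 × 3.2 × 0.8556 / 9370 × 0.84
    = 0.04958 m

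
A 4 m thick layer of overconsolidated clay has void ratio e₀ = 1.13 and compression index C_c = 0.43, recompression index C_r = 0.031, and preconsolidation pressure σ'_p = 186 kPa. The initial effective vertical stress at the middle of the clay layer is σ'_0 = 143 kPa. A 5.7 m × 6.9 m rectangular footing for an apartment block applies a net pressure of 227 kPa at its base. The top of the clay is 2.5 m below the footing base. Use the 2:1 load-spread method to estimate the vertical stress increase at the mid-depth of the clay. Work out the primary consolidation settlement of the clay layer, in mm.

Mid-depth of clay below the footing base: z = 2.5 + 4/2 = 4.5 m.
Stress increase at mid-clay by the 2:1 spreading method:
Δσ = qBL/((B+z)(L+z)) = 227×5.7×6.9/((5.7+4.5)(6.9+4.5)) = 76.779 kPa
Final effective stress: σ'_f = 143 + 76.779 = 219.78 kPa.
σ'_f = 219.78 > σ'_p = 186 kPa, so the stress path crosses the preconsolidation pressure — recompression up to σ'_p, then virgin compression beyond:
S_c = H/(1+e₀)·[C_r·log₁₀(σ'_p/σ'_0) + C_c·log₁₀(σ'_f/σ'_p)]
    = 4/2.13 × [0.031×log₁₀(186/143) + 0.43×log₁₀(219.78/186)]
    = 1.8779 × [0.0035395 + 0.031164] = 0.06517 m

S_c ≈ 65.2 mm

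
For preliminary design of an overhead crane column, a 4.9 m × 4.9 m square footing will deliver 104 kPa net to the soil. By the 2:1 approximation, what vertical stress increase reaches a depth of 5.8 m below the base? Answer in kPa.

Δσ_z ≈ 21.8 kPa

By the 2:1 method the load spreads at 1 horizontal : 2 vertical, so at depth z the loaded area has grown by z in each plan dimension:
Δσ = qBL/((B+z)(L+z)) = 104×4.9×4.9/((4.9+5.8)(4.9+5.8)) = 21.81 kPa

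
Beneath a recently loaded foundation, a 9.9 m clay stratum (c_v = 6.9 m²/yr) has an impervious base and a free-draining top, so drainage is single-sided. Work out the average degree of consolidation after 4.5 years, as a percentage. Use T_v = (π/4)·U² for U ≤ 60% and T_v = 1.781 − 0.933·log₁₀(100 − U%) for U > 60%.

Drainage path length: H_d = H = 9.9 m (single drainage).
T_v = c_v·t/H_d² = 6.9×4.5/9.9² = 0.3168.
T_v = 0.3168 corresponds to the U > 60% branch:
U = 1 − 10^((1.781 − T_v)/0.933)/100 = 0.629

U ≈ 62.9 %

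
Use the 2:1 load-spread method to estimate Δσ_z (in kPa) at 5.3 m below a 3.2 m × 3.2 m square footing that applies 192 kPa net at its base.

Δσ_z ≈ 27.2 kPa

By the 2:1 method the load spreads at 1 horizontal : 2 vertical, so at depth z the loaded area has grown by z in each plan dimension:
Δσ = qBL/((B+z)(L+z)) = 192×3.2×3.2/((3.2+5.3)(3.2+5.3)) = 27.212 kPa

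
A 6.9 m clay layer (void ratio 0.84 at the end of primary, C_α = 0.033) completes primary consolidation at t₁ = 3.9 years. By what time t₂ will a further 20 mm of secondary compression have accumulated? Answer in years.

S_s = C_α·H/(1+e_p)·log₁₀(t₂/t₁) ⇒ log₁₀(t₂/t₁) = S_s·(1+e_p)/(C_α·H).
log₁₀(t₂/t₁) = 0.02 × (1+0.84) / (0.033×6.9) = 0.1616
t₂ = t₁ × 10^0.1616 = 3.9 × 1.451 = 5.658 years

t₂ ≈ 5.66 years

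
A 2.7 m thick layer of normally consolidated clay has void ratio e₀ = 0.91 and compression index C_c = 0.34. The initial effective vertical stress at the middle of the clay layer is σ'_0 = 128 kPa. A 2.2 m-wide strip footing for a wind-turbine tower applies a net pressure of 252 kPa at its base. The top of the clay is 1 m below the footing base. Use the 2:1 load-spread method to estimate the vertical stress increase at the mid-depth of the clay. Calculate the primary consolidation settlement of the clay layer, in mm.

S_c ≈ 140 mm

Mid-depth of clay below the footing base: z = 1 + 2.7/2 = 2.35 m.
Stress increase at mid-clay by the 2:1 spreading method:
Δσ = qB/(B+z) = 252×2.2/(2.2+2.35) = 121.85 kPa
Final effective stress: σ'_f = σ'_0 + Δσ = 128 + 121.85 = 249.85 kPa.
Normally consolidated clay, so the full stress increment lies on the virgin compression line:
S_c = C_c·H/(1+e₀)·log₁₀(σ'_f/σ'_0) = 0.34×2.7/(1+0.91)×log₁₀(249.85/128)
    = 0.48063 × 0.29047 = 0.1396 m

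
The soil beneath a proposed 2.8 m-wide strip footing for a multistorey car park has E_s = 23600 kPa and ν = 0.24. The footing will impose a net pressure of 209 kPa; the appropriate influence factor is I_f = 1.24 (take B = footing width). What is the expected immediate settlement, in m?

S_e ≈ 0.029 m

Immediate (elastic) settlement: S_e = q·B·(1−ν²)/E_s · I_f.
S_e = 209 × 2.8 × (1 − 0.24²) / 23600 × 1.24
    = 209 × 2.8 × 0.9424 / 23600 × 1.24
    = 0.02898 m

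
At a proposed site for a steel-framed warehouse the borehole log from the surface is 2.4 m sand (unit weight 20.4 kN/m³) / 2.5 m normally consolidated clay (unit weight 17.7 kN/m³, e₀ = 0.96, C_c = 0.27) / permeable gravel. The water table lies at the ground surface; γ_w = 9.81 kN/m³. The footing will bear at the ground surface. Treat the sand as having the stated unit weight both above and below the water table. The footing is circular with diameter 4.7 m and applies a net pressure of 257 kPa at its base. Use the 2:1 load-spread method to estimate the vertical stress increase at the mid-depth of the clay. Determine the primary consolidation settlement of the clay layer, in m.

Mid-depth of clay below the ground surface: z = 2.4 + 2.5/2 = 3.65 m.
Total vertical stress at mid-clay: σ_v = 20.4×2.4 + 17.7×1.25 = 71.085 kPa.
Pore pressure: u = 9.81×(3.65 − 0) = 35.806 kPa.
Initial effective stress: σ'_0 = σ_v − u = 71.085 − 35.806 = 35.279 kPa.
Stress increase at mid-clay by the 2:1 spreading method:
Δσ ≈ qD²/(D+z)² = 257×4.7²/(4.7+3.65)² = 81.425 kPa
Final effective stress: σ'_f = σ'_0 + Δσ = 35.279 + 81.425 = 116.7 kPa.
Normally consolidated clay, so the full stress increment lies on the virgin compression line:
S_c = C_c·H/(1+e₀)·log₁₀(σ'_f/σ'_0) = 0.27×2.5/(1+0.96)×log₁₀(116.7/35.279)
    = 0.34439 × 0.51955 = 0.1789 m

S_c ≈ 0.179 m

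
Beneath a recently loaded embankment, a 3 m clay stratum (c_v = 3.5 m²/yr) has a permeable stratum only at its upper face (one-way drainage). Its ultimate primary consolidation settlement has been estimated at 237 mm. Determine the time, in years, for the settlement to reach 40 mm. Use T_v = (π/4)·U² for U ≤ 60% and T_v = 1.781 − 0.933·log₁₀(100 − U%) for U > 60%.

Drainage path length: H_d = H = 3 m (single drainage).
U = S(t)/S_ult = 40/237 = 0.1688.
U ≤ 60%: T_v = (π/4)·U² = (π/4)×0.16878² = 0.022372.
t = T_v·H_d²/c_v = 0.022372×3²/3.5 = 0.05753 years.

t ≈ 0.0575 years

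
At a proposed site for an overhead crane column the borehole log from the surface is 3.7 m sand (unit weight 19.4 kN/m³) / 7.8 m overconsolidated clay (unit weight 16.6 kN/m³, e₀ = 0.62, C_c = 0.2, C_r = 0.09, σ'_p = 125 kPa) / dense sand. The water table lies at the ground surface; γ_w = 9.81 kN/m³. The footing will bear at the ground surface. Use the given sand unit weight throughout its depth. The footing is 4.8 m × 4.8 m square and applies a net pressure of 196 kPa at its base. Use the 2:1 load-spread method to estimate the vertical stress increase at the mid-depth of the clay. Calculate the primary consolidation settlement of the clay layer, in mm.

S_c ≈ 73 mm

Mid-depth of clay below the ground surface: z = 3.7 + 7.8/2 = 7.6 m.
Total vertical stress at mid-clay: σ_v = 19.4×3.7 + 16.6×3.9 = 136.52 kPa.
Pore pressure: u = 9.81×(7.6 − 0) = 74.556 kPa.
Initial effective stress: σ'_0 = σ_v − u = 136.52 − 74.556 = 61.964 kPa.
Stress increase at mid-clay by the 2:1 spreading method:
Δσ = qBL/((B+z)(L+z)) = 196×4.8×4.8/((4.8+7.6)(4.8+7.6)) = 29.369 kPa
Final effective stress: σ'_f = 61.964 + 29.369 = 91.333 kPa.
σ'_f = 91.333 ≤ σ'_p = 125 kPa, so the clay remains overconsolidated and only the recompression index applies:
S_c = C_r·H/(1+e₀)·log₁₀(σ'_f/σ'_0) = 0.09×7.8/1.62×log₁₀(91.333/61.964)
    = 0.43333 × 0.16849 = 0.07301 m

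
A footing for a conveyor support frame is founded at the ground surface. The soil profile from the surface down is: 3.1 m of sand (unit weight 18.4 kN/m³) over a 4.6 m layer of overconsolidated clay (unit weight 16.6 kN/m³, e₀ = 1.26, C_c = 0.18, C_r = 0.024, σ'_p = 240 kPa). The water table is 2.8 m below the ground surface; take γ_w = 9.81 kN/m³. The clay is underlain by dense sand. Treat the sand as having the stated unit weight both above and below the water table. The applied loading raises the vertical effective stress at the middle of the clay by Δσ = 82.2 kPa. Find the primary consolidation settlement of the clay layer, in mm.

S_c ≈ 16.5 mm

Mid-depth of clay below the ground surface: z = 3.1 + 4.6/2 = 5.4 m.
Total vertical stress at mid-clay: σ_v = 18.4×3.1 + 16.6×2.3 = 95.22 kPa.
Pore pressure: u = 9.81×(5.4 − 2.8) = 25.506 kPa.
Initial effective stress: σ'_0 = σ_v − u = 95.22 − 25.506 = 69.714 kPa.
Final effective stress: σ'_f = 69.714 + 82.2 = 151.91 kPa.
σ'_f = 151.91 ≤ σ'_p = 240 kPa, so the clay remains overconsolidated and only the recompression index applies:
S_c = C_r·H/(1+e₀)·log₁₀(σ'_f/σ'_0) = 0.024×4.6/2.26×log₁₀(151.91/69.714)
    = 0.04885 × 0.33827 = 0.01652 m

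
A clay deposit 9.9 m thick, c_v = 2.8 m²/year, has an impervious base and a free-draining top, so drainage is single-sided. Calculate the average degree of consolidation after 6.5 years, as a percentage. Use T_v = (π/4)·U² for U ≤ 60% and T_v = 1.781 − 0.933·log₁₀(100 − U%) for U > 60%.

Drainage path length: H_d = H = 9.9 m (single drainage).
T_v = c_v·t/H_d² = 2.8×6.5/9.9² = 0.1857.
T_v = 0.1857 corresponds to the U ≤ 60% branch:
U = √(4T_v/π) = 0.4863

U ≈ 48.6 %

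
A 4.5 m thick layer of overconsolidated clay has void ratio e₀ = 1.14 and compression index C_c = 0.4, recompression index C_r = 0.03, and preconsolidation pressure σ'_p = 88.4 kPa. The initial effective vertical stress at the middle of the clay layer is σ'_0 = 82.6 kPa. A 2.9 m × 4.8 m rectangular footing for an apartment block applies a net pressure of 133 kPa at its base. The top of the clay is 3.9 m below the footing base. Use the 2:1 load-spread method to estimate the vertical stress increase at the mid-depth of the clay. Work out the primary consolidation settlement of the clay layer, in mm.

S_c ≈ 51.5 mm

Mid-depth of clay below the footing base: z = 3.9 + 4.5/2 = 6.15 m.
Stress increase at mid-clay by the 2:1 spreading method:
Δσ = qBL/((B+z)(L+z)) = 133×2.9×4.8/((2.9+6.15)(4.8+6.15)) = 18.682 kPa
Final effective stress: σ'_f = 82.6 + 18.682 = 101.28 kPa.
σ'_f = 101.28 > σ'_p = 88.4 kPa, so the stress path crosses the preconsolidation pressure — recompression up to σ'_p, then virgin compression beyond:
S_c = H/(1+e₀)·[C_r·log₁₀(σ'_p/σ'_0) + C_c·log₁₀(σ'_f/σ'_p)]
    = 4.5/2.14 × [0.03×log₁₀(88.4/82.6) + 0.4×log₁₀(101.28/88.4)]
    = 2.1028 × [0.00088417 + 0.023629] = 0.05155 m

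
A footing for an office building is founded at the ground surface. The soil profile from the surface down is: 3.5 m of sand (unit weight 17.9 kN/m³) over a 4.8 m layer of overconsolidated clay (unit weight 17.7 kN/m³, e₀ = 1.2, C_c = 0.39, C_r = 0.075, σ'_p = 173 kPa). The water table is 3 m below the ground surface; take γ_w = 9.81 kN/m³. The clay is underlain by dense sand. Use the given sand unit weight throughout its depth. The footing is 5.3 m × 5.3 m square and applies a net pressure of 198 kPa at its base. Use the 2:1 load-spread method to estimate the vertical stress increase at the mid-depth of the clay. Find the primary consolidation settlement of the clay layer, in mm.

S_c ≈ 32.4 mm

Mid-depth of clay below the ground surface: z = 3.5 + 4.8/2 = 5.9 m.
Total vertical stress at mid-clay: σ_v = 17.9×3.5 + 17.7×2.4 = 105.13 kPa.
Pore pressure: u = 9.81×(5.9 − 3) = 28.449 kPa.
Initial effective stress: σ'_0 = σ_v − u = 105.13 − 28.449 = 76.681 kPa.
Stress increase at mid-clay by the 2:1 spreading method:
Δσ = qBL/((B+z)(L+z)) = 198×5.3×5.3/((5.3+5.9)(5.3+5.9)) = 44.338 kPa
Final effective stress: σ'_f = 76.681 + 44.338 = 121.02 kPa.
σ'_f = 121.02 ≤ σ'_p = 173 kPa, so the clay remains overconsolidated and only the recompression index applies:
S_c = C_r·H/(1+e₀)·log₁₀(σ'_f/σ'_0) = 0.075×4.8/2.2×log₁₀(121.02/76.681)
    = 0.16364 × 0.19817 = 0.03243 m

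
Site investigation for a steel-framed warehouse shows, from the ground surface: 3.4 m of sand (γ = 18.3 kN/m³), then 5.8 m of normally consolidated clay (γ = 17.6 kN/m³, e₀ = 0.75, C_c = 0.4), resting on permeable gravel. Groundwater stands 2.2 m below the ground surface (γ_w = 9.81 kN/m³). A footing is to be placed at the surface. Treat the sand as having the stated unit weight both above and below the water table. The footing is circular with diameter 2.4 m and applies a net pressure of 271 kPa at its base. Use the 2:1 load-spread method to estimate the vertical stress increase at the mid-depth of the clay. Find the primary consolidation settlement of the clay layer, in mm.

Mid-depth of clay below the ground surface: z = 3.4 + 5.8/2 = 6.3 m.
Total vertical stress at mid-clay: σ_v = 18.3×3.4 + 17.6×2.9 = 113.26 kPa.
Pore pressure: u = 9.81×(6.3 − 2.2) = 40.221 kPa.
Initial effective stress: σ'_0 = σ_v − u = 113.26 − 40.221 = 73.039 kPa.
Stress increase at mid-clay by the 2:1 spreading method:
Δσ ≈ qD²/(D+z)² = 271×2.4²/(2.4+6.3)² = 20.623 kPa
Final effective stress: σ'_f = σ'_0 + Δσ = 73.039 + 20.623 = 93.662 kPa.
Normally consolidated clay, so the full stress increment lies on the virgin compression line:
S_c = C_c·H/(1+e₀)·log₁₀(σ'_f/σ'_0) = 0.4×5.8/(1+0.75)×log₁₀(93.662/73.039)
    = 1.3257 × 0.10801 = 0.1432 m

S_c ≈ 143 mm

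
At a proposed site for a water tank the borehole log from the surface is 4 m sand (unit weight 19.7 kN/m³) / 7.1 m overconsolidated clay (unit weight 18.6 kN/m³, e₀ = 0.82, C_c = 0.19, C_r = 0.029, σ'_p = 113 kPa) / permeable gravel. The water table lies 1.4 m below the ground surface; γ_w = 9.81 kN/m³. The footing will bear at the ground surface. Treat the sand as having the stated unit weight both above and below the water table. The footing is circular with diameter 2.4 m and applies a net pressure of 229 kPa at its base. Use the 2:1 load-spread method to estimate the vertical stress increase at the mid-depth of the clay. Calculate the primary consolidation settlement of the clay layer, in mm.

S_c ≈ 7.19 mm

Mid-depth of clay below the ground surface: z = 4 + 7.1/2 = 7.55 m.
Total vertical stress at mid-clay: σ_v = 19.7×4 + 18.6×3.55 = 144.83 kPa.
Pore pressure: u = 9.81×(7.55 − 1.4) = 60.332 kPa.
Initial effective stress: σ'_0 = σ_v − u = 144.83 − 60.332 = 84.498 kPa.
Stress increase at mid-clay by the 2:1 spreading method:
Δσ ≈ qD²/(D+z)² = 229×2.4²/(2.4+7.55)² = 13.323 kPa
Final effective stress: σ'_f = 84.498 + 13.323 = 97.821 kPa.
σ'_f = 97.821 ≤ σ'_p = 113 kPa, so the clay remains overconsolidated and only the recompression index applies:
S_c = C_r·H/(1+e₀)·log₁₀(σ'_f/σ'_0) = 0.029×7.1/1.82×log₁₀(97.821/84.498)
    = 0.11313 × 0.063586 = 0.007194 m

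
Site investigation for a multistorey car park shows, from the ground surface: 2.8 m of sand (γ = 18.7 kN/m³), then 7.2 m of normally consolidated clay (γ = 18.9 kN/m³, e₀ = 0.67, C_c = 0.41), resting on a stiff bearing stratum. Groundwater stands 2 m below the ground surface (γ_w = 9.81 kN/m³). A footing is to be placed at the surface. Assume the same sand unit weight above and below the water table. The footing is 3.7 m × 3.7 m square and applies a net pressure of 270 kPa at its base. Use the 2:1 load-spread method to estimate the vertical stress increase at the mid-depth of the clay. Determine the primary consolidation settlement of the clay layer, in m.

S_c ≈ 0.295 m

Mid-depth of clay below the ground surface: z = 2.8 + 7.2/2 = 6.4 m.
Total vertical stress at mid-clay: σ_v = 18.7×2.8 + 18.9×3.6 = 120.4 kPa.
Pore pressure: u = 9.81×(6.4 − 2) = 43.164 kPa.
Initial effective stress: σ'_0 = σ_v − u = 120.4 − 43.164 = 77.236 kPa.
Stress increase at mid-clay by the 2:1 spreading method:
Δσ = qBL/((B+z)(L+z)) = 270×3.7×3.7/((3.7+6.4)(3.7+6.4)) = 36.235 kPa
Final effective stress: σ'_f = σ'_0 + Δσ = 77.236 + 36.235 = 113.47 kPa.
Normally consolidated clay, so the full stress increment lies on the virgin compression line:
S_c = C_c·H/(1+e₀)·log₁₀(σ'_f/σ'_0) = 0.41×7.2/(1+0.67)×log₁₀(113.47/77.236)
    = 1.7677 × 0.16706 = 0.2953 m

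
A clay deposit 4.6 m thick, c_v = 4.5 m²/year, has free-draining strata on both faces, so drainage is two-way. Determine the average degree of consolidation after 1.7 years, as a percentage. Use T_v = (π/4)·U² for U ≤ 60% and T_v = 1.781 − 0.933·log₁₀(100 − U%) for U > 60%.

Drainage path length: H_d = H/2 = 2.3 m (double drainage).
T_v = c_v·t/H_d² = 4.5×1.7/2.3² = 1.4461.
T_v = 1.4461 corresponds to the U > 60% branch:
U = 1 − 10^((1.781 − T_v)/0.933)/100 = 0.9771

U ≈ 97.7 %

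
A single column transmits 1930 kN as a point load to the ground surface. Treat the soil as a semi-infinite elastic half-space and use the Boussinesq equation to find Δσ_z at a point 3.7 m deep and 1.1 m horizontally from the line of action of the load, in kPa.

Boussinesq vertical stress below a point load on an elastic half-space:
Δσ_z = 3P/(2πz²) · [1 + (r/z)²]^(−5/2)
r/z = 1.1/3.7 = 0.2973; [1+(r/z)²]^(−5/2) = 0.80918.
Δσ_z = 3×1930/(2π×3.7²) × 0.80918 = 67.312 × 0.80918 = 54.47 kPa

Δσ_z ≈ 54.5 kPa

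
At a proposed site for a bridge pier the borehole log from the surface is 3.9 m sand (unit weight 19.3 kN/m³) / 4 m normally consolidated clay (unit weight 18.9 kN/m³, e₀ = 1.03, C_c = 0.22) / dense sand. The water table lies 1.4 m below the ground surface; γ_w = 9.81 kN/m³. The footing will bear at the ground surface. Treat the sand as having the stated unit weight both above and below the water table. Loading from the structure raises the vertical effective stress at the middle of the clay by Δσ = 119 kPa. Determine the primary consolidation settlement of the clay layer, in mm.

S_c ≈ 189 mm

Mid-depth of clay below the ground surface: z = 3.9 + 4/2 = 5.9 m.
Total vertical stress at mid-clay: σ_v = 19.3×3.9 + 18.9×2 = 113.07 kPa.
Pore pressure: u = 9.81×(5.9 − 1.4) = 44.145 kPa.
Initial effective stress: σ'_0 = σ_v − u = 113.07 − 44.145 = 68.925 kPa.
Final effective stress: σ'_f = σ'_0 + Δσ = 68.925 + 119 = 187.93 kPa.
Normally consolidated clay, so the full stress increment lies on the virgin compression line:
S_c = C_c·H/(1+e₀)·log₁₀(σ'_f/σ'_0) = 0.22×4/(1+1.03)×log₁₀(187.93/68.925)
    = 0.4335 × 0.43562 = 0.1888 m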